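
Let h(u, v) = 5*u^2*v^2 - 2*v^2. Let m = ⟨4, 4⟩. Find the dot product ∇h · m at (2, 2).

608

∂h/∂u = 10*u*v^2
∂h/∂v = 10*u^2*v - 4*v
∇h at (2, 2) = (80, 72)
∇h · m = (80)(4) + (72)(4) = 608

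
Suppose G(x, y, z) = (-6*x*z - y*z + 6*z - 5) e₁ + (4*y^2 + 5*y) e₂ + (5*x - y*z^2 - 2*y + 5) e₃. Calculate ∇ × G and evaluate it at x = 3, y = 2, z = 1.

(∇×G)₁ = ∂G₃/∂y − ∂G₂/∂z = -z^2 - 2
(∇×G)₂ = ∂G₁/∂z − ∂G₃/∂x = -6*x - y + 1
(∇×G)₃ = ∂G₂/∂x − ∂G₁/∂y = z
∇×G = (-z^2 - 2, -6*x - y + 1, z)
At (3, 2, 1): (-3, -19, 1).

(-3, -19, 1)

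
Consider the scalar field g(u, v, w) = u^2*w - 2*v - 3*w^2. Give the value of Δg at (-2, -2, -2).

-10

∂²g/∂u² = 2*w
∂²g/∂v² = 0
∂²g/∂w² = -6
∇²g = 2*w - 6
At (-2, -2, -2): -10.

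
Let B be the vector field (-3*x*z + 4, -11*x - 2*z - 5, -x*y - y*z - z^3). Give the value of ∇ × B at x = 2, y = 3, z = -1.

(∇×B)₁ = ∂B₃/∂y − ∂B₂/∂z = -x - z + 2
(∇×B)₂ = ∂B₁/∂z − ∂B₃/∂x = -3*x + y
(∇×B)₃ = ∂B₂/∂x − ∂B₁/∂y = -11
∇×B = (-x - z + 2, -3*x + y, -11)
At (2, 3, -1): (1, -3, -11).

(1, -3, -11)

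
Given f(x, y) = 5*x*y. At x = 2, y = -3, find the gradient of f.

(-15, 10)

∂f/∂x = 5*y
∂f/∂y = 5*x
∇f = (5*y, 5*x)
At (2, -3): (-15, 10).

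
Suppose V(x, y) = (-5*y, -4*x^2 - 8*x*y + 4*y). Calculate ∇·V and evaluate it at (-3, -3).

28

∂V₁/∂x = 0
∂V₂/∂y = -8*x + 4
∇·V = -8*x + 4
At (-3, -3): 28.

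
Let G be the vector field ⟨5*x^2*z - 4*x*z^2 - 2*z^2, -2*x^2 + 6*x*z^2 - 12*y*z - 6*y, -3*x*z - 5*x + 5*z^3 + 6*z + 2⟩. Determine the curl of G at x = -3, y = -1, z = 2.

(60, 96, 36)

(∇×G)₁ = ∂G₃/∂y − ∂G₂/∂z = -12*x*z + 12*y
(∇×G)₂ = ∂G₁/∂z − ∂G₃/∂x = 5*x^2 - 8*x*z - z + 5
(∇×G)₃ = ∂G₂/∂x − ∂G₁/∂y = -4*x + 6*z^2
∇×G = (-12*x*z + 12*y, 5*x^2 - 8*x*z - z + 5, -4*x + 6*z^2)
At (-3, -1, 2): (60, 96, 36).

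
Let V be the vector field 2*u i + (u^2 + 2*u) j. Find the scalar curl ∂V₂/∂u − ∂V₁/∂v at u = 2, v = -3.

∂V₂/∂u = 2*u + 2
∂V₁/∂v = 0
Scalar curl = 2*u + 2
At (2, -3): 6.

6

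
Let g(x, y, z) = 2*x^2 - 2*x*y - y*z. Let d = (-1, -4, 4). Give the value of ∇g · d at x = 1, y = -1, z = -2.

∂g/∂x = 4*x - 2*y
∂g/∂y = -2*x - z
∂g/∂z = -y
∇g at (1, -1, -2) = (6, 0, 1)
∇g · d = (6)(-1) + (0)(-4) + (1)(4) = -2

-2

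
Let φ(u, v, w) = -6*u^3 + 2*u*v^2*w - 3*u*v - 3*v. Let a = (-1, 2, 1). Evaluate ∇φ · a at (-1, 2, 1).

∂φ/∂u = -18*u^2 + 2*v^2*w - 3*v
∂φ/∂v = 4*u*v*w - 3*u - 3
∂φ/∂w = 2*u*v^2
∇φ at (-1, 2, 1) = (-16, -8, -8)
∇φ · a = (-16)(-1) + (-8)(2) + (-8)(1) = -8

-8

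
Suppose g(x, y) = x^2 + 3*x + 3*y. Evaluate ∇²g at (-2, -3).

2

∂²g/∂x² = 2
∂²g/∂y² = 0
∇²g = 2
At (-2, -3): 2.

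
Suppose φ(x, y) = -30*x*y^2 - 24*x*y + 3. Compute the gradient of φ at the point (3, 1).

∂φ/∂x = -30*y^2 - 24*y
∂φ/∂y = -60*x*y - 24*x
∇φ = (-30*y^2 - 24*y, -60*x*y - 24*x)
At (3, 1): (-54, -252).

(-54, -252)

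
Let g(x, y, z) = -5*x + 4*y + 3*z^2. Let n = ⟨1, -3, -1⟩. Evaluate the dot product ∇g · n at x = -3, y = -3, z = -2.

-5

∂g/∂x = -5
∂g/∂y = 4
∂g/∂z = 6*z
∇g at (-3, -3, -2) = (-5, 4, -12)
∇g · n = (-5)(1) + (4)(-3) + (-12)(-1) = -5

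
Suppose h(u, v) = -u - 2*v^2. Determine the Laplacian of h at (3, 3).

∂²h/∂u² = 0
∂²h/∂v² = -4
∇²h = -4
At (3, 3): -4.

-4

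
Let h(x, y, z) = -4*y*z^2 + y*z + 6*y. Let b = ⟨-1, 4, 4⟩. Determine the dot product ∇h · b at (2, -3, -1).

∂h/∂x = 0
∂h/∂y = -4*z^2 + z + 6
∂h/∂z = -8*y*z + y
∇h at (2, -3, -1) = (0, 1, -27)
∇h · b = (0)(-1) + (1)(4) + (-27)(4) = -104

-104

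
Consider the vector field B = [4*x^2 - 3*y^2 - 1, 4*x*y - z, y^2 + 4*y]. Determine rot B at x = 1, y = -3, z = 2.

(-1, 0, -30)

(∇×B)₁ = ∂B₃/∂y − ∂B₂/∂z = 2*y + 5
(∇×B)₂ = ∂B₁/∂z − ∂B₃/∂x = 0
(∇×B)₃ = ∂B₂/∂x − ∂B₁/∂y = 10*y
∇×B = (2*y + 5, 0, 10*y)
At (1, -3, 2): (-1, 0, -30).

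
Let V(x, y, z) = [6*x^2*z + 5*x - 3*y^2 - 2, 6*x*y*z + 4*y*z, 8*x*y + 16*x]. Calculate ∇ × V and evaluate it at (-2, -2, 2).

(-32, 24, -36)

(∇×V)₁ = ∂V₃/∂y − ∂V₂/∂z = -6*x*y + 8*x - 4*y
(∇×V)₂ = ∂V₁/∂z − ∂V₃/∂x = 6*x^2 - 8*y - 16
(∇×V)₃ = ∂V₂/∂x − ∂V₁/∂y = 6*y*z + 6*y
∇×V = (-6*x*y + 8*x - 4*y, 6*x^2 - 8*y - 16, 6*y*z + 6*y)
At (-2, -2, 2): (-32, 24, -36).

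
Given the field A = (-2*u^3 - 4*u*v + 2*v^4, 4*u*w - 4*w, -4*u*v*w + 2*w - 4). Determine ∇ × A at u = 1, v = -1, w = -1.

(4, 4, 8)

(∇×A)₁ = ∂A₃/∂v − ∂A₂/∂w = -4*u*w - 4*u + 4
(∇×A)₂ = ∂A₁/∂w − ∂A₃/∂u = 4*v*w
(∇×A)₃ = ∂A₂/∂u − ∂A₁/∂v = 4*u - 8*v^3 + 4*w
∇×A = (-4*u*w - 4*u + 4, 4*v*w, 4*u - 8*v^3 + 4*w)
At (1, -1, -1): (4, 4, 8).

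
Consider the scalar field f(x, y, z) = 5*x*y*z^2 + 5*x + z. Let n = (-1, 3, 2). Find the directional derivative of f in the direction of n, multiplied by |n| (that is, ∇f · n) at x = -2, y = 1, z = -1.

∂f/∂x = 5*y*z^2 + 5
∂f/∂y = 5*x*z^2
∂f/∂z = 10*x*y*z + 1
∇f at (-2, 1, -1) = (10, -10, 21)
∇f · n = (10)(-1) + (-10)(3) + (21)(2) = 2

2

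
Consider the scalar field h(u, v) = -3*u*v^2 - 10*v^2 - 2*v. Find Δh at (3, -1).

-38

∂²h/∂u² = 0
∂²h/∂v² = -2*(3*u + 10)
∇²h = -6*u - 20
At (3, -1): -38.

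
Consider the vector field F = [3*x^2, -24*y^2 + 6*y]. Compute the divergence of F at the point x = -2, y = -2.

90

∂F₁/∂x = 6*x
∂F₂/∂y = -48*y + 6
∇·F = 6*x - 48*y + 6
At (-2, -2): 90.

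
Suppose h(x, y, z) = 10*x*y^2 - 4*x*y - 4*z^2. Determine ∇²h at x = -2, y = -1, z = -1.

-48

∂²h/∂x² = 0
∂²h/∂y² = 20*x
∂²h/∂z² = -8
∇²h = 20*x - 8
At (-2, -1, -1): -48.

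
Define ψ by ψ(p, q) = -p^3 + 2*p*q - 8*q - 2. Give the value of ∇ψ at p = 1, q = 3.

∂ψ/∂p = -3*p^2 + 2*q
∂ψ/∂q = 2*p - 8
∇ψ = (-3*p^2 + 2*q, 2*p - 8)
At (1, 3): (3, -6).

(3, -6)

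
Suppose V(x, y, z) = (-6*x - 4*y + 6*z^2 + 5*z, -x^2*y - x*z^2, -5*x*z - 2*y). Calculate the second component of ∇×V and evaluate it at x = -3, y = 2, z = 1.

22

(∇×V)_2 = ∂V₁/∂z − ∂V₃/∂x
= 12*z + 5 − (-5*z)
= 17*z + 5
At (-3, 2, 1): 22.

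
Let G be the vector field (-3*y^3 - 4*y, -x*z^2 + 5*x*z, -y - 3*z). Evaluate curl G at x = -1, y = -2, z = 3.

(-2, 0, 46)

(∇×G)₁ = ∂G₃/∂y − ∂G₂/∂z = 2*x*z - 5*x - 1
(∇×G)₂ = ∂G₁/∂z − ∂G₃/∂x = 0
(∇×G)₃ = ∂G₂/∂x − ∂G₁/∂y = 9*y^2 - z^2 + 5*z + 4
∇×G = (2*x*z - 5*x - 1, 0, 9*y^2 - z^2 + 5*z + 4)
At (-1, -2, 3): (-2, 0, 46).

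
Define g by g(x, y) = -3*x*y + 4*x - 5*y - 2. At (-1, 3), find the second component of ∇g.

-2

(∇g)_2 = ∂g/∂y = -3*x - 5
At (-1, 3): -2.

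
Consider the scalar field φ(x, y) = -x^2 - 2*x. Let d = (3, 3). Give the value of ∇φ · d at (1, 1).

∂φ/∂x = -2*x - 2
∂φ/∂y = 0
∇φ at (1, 1) = (-4, 0)
∇φ · d = (-4)(3) + (0)(3) = -12

-12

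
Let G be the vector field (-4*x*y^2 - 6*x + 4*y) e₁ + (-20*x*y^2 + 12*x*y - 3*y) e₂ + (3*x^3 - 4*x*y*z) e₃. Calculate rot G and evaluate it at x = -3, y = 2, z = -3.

(-36, -105, -108)

(∇×G)₁ = ∂G₃/∂y − ∂G₂/∂z = -4*x*z
(∇×G)₂ = ∂G₁/∂z − ∂G₃/∂x = -9*x^2 + 4*y*z
(∇×G)₃ = ∂G₂/∂x − ∂G₁/∂y = 8*x*y - 20*y^2 + 12*y - 4
∇×G = (-4*x*z, -9*x^2 + 4*y*z, 8*x*y - 20*y^2 + 12*y - 4)
At (-3, 2, -3): (-36, -105, -108).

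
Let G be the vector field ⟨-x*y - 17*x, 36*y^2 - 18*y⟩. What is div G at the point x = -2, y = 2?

∂G₁/∂x = -y - 17
∂G₂/∂y = 72*y - 18
∇·G = 71*y - 35
At (-2, 2): 107.

107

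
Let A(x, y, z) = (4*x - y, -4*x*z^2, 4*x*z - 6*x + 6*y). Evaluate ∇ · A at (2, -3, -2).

12

∂A₁/∂x = 4
∂A₂/∂y = 0
∂A₃/∂z = 4*x
∇·A = 4*x + 4
At (2, -3, -2): 12.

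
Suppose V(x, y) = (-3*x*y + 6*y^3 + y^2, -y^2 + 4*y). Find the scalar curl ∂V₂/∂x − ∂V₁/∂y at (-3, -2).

-77

∂V₂/∂x = 0
∂V₁/∂y = -3*x + 18*y^2 + 2*y
Scalar curl = 3*x - 18*y^2 - 2*y
At (-3, -2): -77.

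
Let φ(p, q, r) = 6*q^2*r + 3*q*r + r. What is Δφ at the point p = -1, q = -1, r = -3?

∂²φ/∂p² = 0
∂²φ/∂q² = 12*r
∂²φ/∂r² = 0
∇²φ = 12*r
At (-1, -1, -3): -36.

-36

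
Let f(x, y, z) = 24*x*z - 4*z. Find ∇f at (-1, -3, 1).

(24, 0, -28)

∂f/∂x = 24*z
∂f/∂y = 0
∂f/∂z = 24*x - 4
∇f = (24*z, 0, 24*x - 4)
At (-1, -3, 1): (24, 0, -28).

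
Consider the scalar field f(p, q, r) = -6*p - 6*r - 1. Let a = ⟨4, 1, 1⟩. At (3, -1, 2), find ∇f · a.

-30

∂f/∂p = -6
∂f/∂q = 0
∂f/∂r = -6
∇f at (3, -1, 2) = (-6, 0, -6)
∇f · a = (-6)(4) + (0)(1) + (-6)(1) = -30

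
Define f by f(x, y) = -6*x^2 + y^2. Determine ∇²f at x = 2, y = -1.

-10

∂²f/∂x² = -12
∂²f/∂y² = 2
∇²f = -10
At (2, -1): -10.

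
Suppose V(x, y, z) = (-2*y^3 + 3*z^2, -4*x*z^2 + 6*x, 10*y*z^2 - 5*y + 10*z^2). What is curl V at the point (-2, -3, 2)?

(3, 12, 44)

(∇×V)₁ = ∂V₃/∂y − ∂V₂/∂z = 8*x*z + 10*z^2 - 5
(∇×V)₂ = ∂V₁/∂z − ∂V₃/∂x = 6*z
(∇×V)₃ = ∂V₂/∂x − ∂V₁/∂y = 6*y^2 - 4*z^2 + 6
∇×V = (8*x*z + 10*z^2 - 5, 6*z, 6*y^2 - 4*z^2 + 6)
At (-2, -3, 2): (3, 12, 44).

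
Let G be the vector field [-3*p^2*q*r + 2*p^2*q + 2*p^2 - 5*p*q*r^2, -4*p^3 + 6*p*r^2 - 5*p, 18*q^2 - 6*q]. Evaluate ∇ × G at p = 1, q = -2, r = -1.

(∇×G)₁ = ∂G₃/∂q − ∂G₂/∂r = -12*p*r + 36*q - 6
(∇×G)₂ = ∂G₁/∂r − ∂G₃/∂p = -3*p^2*q - 10*p*q*r
(∇×G)₃ = ∂G₂/∂p − ∂G₁/∂q = 3*p^2*r - 14*p^2 + 5*p*r^2 + 6*r^2 - 5
∇×G = (-12*p*r + 36*q - 6, -3*p^2*q - 10*p*q*r, 3*p^2*r - 14*p^2 + 5*p*r^2 + 6*r^2 - 5)
At (1, -2, -1): (-66, -14, -11).

(-66, -14, -11)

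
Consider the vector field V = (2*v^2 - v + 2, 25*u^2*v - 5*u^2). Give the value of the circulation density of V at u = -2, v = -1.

125

∂V₂/∂u = 50*u*v - 10*u
∂V₁/∂v = 4*v - 1
Scalar curl = 50*u*v - 10*u - 4*v + 1
At (-2, -1): 125.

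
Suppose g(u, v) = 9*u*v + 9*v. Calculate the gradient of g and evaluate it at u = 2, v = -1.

(-9, 27)

∂g/∂u = 9*v
∂g/∂v = 9*u + 9
∇g = (9*v, 9*u + 9)
At (2, -1): (-9, 27).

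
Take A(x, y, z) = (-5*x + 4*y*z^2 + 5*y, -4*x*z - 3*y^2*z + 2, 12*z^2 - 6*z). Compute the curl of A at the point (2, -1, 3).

(∇×A)₁ = ∂A₃/∂y − ∂A₂/∂z = 4*x + 3*y^2
(∇×A)₂ = ∂A₁/∂z − ∂A₃/∂x = 8*y*z
(∇×A)₃ = ∂A₂/∂x − ∂A₁/∂y = -4*z^2 - 4*z - 5
∇×A = (4*x + 3*y^2, 8*y*z, -4*z^2 - 4*z - 5)
At (2, -1, 3): (11, -24, -53).

(11, -24, -53)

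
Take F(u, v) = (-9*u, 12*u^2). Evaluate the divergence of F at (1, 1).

∂F₁/∂u = -9
∂F₂/∂v = 0
∇·F = -9
At (1, 1): -9.

-9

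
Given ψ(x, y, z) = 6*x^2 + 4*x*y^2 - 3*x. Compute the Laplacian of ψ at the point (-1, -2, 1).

∂²ψ/∂x² = 12
∂²ψ/∂y² = 8*x
∂²ψ/∂z² = 0
∇²ψ = 8*x + 12
At (-1, -2, 1): 4.

4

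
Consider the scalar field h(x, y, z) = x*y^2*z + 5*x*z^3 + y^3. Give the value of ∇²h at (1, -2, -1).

∂²h/∂x² = 0
∂²h/∂y² = 2*(x*z + 3*y)
∂²h/∂z² = 30*x*z
∇²h = 32*x*z + 6*y
At (1, -2, -1): -44.

-44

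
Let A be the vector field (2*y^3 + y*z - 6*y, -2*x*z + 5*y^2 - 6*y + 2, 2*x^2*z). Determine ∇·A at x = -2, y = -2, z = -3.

-18

∂A₁/∂x = 0
∂A₂/∂y = 10*y - 6
∂A₃/∂z = 2*x^2
∇·A = 2*x^2 + 10*y - 6
At (-2, -2, -3): -18.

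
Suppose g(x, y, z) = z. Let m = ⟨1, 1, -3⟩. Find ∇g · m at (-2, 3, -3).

-3

∂g/∂x = 0
∂g/∂y = 0
∂g/∂z = 1
∇g at (-2, 3, -3) = (0, 0, 1)
∇g · m = (0)(1) + (0)(1) + (1)(-3) = -3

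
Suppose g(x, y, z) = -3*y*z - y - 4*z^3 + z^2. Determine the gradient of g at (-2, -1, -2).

(0, 5, -49)

∂g/∂x = 0
∂g/∂y = -3*z - 1
∂g/∂z = -3*y - 12*z^2 + 2*z
∇g = (0, -3*z - 1, -3*y - 12*z^2 + 2*z)
At (-2, -1, -2): (0, 5, -49).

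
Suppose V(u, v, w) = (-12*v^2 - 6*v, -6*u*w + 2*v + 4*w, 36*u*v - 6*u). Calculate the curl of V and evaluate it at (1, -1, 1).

(38, 42, -24)

(∇×V)₁ = ∂V₃/∂v − ∂V₂/∂w = 42*u - 4
(∇×V)₂ = ∂V₁/∂w − ∂V₃/∂u = -36*v + 6
(∇×V)₃ = ∂V₂/∂u − ∂V₁/∂v = 24*v - 6*w + 6
∇×V = (42*u - 4, -36*v + 6, 24*v - 6*w + 6)
At (1, -1, 1): (38, 42, -24).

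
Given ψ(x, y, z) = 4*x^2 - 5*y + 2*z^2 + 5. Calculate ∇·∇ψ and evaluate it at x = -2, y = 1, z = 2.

∂²ψ/∂x² = 8
∂²ψ/∂y² = 0
∂²ψ/∂z² = 4
∇²ψ = 12
At (-2, 1, 2): 12.

12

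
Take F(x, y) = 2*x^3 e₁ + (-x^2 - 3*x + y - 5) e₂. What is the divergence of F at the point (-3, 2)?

55

∂F₁/∂x = 6*x^2
∂F₂/∂y = 1
∇·F = 6*x^2 + 1
At (-3, 2): 55.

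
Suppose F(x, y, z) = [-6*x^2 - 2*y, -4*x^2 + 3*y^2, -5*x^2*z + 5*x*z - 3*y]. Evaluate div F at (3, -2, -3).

∂F₁/∂x = -12*x
∂F₂/∂y = 6*y
∂F₃/∂z = -5*x^2 + 5*x
∇·F = -5*x^2 - 7*x + 6*y
At (3, -2, -3): -78.

-78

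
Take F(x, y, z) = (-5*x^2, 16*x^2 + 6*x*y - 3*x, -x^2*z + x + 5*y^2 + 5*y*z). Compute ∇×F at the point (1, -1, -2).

(-20, -5, 23)

(∇×F)₁ = ∂F₃/∂y − ∂F₂/∂z = 10*y + 5*z
(∇×F)₂ = ∂F₁/∂z − ∂F₃/∂x = 2*x*z - 1
(∇×F)₃ = ∂F₂/∂x − ∂F₁/∂y = 32*x + 6*y - 3
∇×F = (10*y + 5*z, 2*x*z - 1, 32*x + 6*y - 3)
At (1, -1, -2): (-20, -5, 23).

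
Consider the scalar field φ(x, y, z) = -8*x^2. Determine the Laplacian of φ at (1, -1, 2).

∂²φ/∂x² = -16
∂²φ/∂y² = 0
∂²φ/∂z² = 0
∇²φ = -16
At (1, -1, 2): -16.

-16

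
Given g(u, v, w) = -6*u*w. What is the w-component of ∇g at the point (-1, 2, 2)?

6

(∇g)_3 = ∂g/∂w = -6*u
At (-1, 2, 2): 6.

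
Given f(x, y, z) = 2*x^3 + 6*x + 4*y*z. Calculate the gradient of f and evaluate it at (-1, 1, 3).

∂f/∂x = 6*x^2 + 6
∂f/∂y = 4*z
∂f/∂z = 4*y
∇f = (6*x^2 + 6, 4*z, 4*y)
At (-1, 1, 3): (12, 12, 4).

(12, 12, 4)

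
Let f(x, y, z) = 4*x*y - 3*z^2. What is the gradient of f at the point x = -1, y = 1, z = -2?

∂f/∂x = 4*y
∂f/∂y = 4*x
∂f/∂z = -6*z
∇f = (4*y, 4*x, -6*z)
At (-1, 1, -2): (4, -4, 12).

(4, -4, 12)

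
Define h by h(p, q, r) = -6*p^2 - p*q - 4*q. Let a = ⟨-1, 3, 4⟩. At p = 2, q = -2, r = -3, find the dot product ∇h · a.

∂h/∂p = -12*p - q
∂h/∂q = -p - 4
∂h/∂r = 0
∇h at (2, -2, -3) = (-22, -6, 0)
∇h · a = (-22)(-1) + (-6)(3) + (0)(4) = 4

4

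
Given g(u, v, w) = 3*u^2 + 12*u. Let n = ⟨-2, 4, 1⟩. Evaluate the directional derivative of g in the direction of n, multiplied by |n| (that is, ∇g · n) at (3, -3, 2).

∂g/∂u = 6*u + 12
∂g/∂v = 0
∂g/∂w = 0
∇g at (3, -3, 2) = (30, 0, 0)
∇g · n = (30)(-2) + (0)(4) + (0)(1) = -60

-60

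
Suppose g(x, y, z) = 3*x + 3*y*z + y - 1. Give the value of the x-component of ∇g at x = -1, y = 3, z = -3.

3

(∇g)_1 = ∂g/∂x = 3
At (-1, 3, -3): 3.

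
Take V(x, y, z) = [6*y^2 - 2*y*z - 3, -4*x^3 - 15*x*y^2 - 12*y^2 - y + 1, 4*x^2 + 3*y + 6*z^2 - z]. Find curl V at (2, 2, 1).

(∇×V)₁ = ∂V₃/∂y − ∂V₂/∂z = 3
(∇×V)₂ = ∂V₁/∂z − ∂V₃/∂x = -8*x - 2*y
(∇×V)₃ = ∂V₂/∂x − ∂V₁/∂y = -12*x^2 - 15*y^2 - 12*y + 2*z
∇×V = (3, -8*x - 2*y, -12*x^2 - 15*y^2 - 12*y + 2*z)
At (2, 2, 1): (3, -20, -130).

(3, -20, -130)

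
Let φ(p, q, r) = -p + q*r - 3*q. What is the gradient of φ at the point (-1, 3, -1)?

∂φ/∂p = -1
∂φ/∂q = r - 3
∂φ/∂r = q
∇φ = (-1, r - 3, q)
At (-1, 3, -1): (-1, -4, 3).

(-1, -4, 3)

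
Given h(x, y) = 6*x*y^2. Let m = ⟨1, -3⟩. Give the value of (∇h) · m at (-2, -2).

-120

∂h/∂x = 6*y^2
∂h/∂y = 12*x*y
∇h at (-2, -2) = (24, 48)
∇h · m = (24)(1) + (48)(-3) = -120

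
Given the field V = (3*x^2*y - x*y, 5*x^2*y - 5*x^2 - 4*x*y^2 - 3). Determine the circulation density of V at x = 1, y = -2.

∂V₂/∂x = 10*x*y - 10*x - 4*y^2
∂V₁/∂y = 3*x^2 - x
Scalar curl = -3*x^2 + 10*x*y - 9*x - 4*y^2
At (1, -2): -48.

-48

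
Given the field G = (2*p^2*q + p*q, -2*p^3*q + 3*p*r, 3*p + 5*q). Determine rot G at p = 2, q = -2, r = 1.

(-1, -3, 41)

(∇×G)₁ = ∂G₃/∂q − ∂G₂/∂r = -3*p + 5
(∇×G)₂ = ∂G₁/∂r − ∂G₃/∂p = -3
(∇×G)₃ = ∂G₂/∂p − ∂G₁/∂q = -6*p^2*q - 2*p^2 - p + 3*r
∇×G = (-3*p + 5, -3, -6*p^2*q - 2*p^2 - p + 3*r)
At (2, -2, 1): (-1, -3, 41).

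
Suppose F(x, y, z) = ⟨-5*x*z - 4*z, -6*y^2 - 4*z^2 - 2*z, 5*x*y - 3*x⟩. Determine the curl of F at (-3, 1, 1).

(∇×F)₁ = ∂F₃/∂y − ∂F₂/∂z = 5*x + 8*z + 2
(∇×F)₂ = ∂F₁/∂z − ∂F₃/∂x = -5*x - 5*y - 1
(∇×F)₃ = ∂F₂/∂x − ∂F₁/∂y = 0
∇×F = (5*x + 8*z + 2, -5*x - 5*y - 1, 0)
At (-3, 1, 1): (-5, 9, 0).

(-5, 9, 0)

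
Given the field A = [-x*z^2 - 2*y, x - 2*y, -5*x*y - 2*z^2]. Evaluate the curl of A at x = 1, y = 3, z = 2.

(∇×A)₁ = ∂A₃/∂y − ∂A₂/∂z = -5*x
(∇×A)₂ = ∂A₁/∂z − ∂A₃/∂x = -2*x*z + 5*y
(∇×A)₃ = ∂A₂/∂x − ∂A₁/∂y = 3
∇×A = (-5*x, -2*x*z + 5*y, 3)
At (1, 3, 2): (-5, 11, 3).

(-5, 11, 3)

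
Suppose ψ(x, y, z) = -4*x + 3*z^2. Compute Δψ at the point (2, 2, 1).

6

∂²ψ/∂x² = 0
∂²ψ/∂y² = 0
∂²ψ/∂z² = 6
∇²ψ = 6
At (2, 2, 1): 6.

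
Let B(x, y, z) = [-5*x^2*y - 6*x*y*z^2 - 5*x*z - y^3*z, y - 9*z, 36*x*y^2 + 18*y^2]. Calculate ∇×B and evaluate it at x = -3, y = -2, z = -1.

(369, -49, 15)

(∇×B)₁ = ∂B₃/∂y − ∂B₂/∂z = 72*x*y + 36*y + 9
(∇×B)₂ = ∂B₁/∂z − ∂B₃/∂x = -12*x*y*z - 5*x - y^3 - 36*y^2
(∇×B)₃ = ∂B₂/∂x − ∂B₁/∂y = 5*x^2 + 6*x*z^2 + 3*y^2*z
∇×B = (72*x*y + 36*y + 9, -12*x*y*z - 5*x - y^3 - 36*y^2, 5*x^2 + 6*x*z^2 + 3*y^2*z)
At (-3, -2, -1): (369, -49, 15).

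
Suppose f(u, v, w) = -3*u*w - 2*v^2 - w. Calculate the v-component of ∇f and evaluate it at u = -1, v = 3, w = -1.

-12

(∇f)_2 = ∂f/∂v = -4*v
At (-1, 3, -1): -12.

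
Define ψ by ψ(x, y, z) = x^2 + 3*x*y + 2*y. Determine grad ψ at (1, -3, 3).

∂ψ/∂x = 2*x + 3*y
∂ψ/∂y = 3*x + 2
∂ψ/∂z = 0
∇ψ = (2*x + 3*y, 3*x + 2, 0)
At (1, -3, 3): (-7, 5, 0).

(-7, 5, 0)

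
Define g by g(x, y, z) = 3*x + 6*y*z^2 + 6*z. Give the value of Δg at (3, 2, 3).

∂²g/∂x² = 0
∂²g/∂y² = 0
∂²g/∂z² = 12*y
∇²g = 12*y
At (3, 2, 3): 24.

24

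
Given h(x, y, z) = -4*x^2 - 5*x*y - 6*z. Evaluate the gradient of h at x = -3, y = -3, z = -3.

(39, 15, -6)

∂h/∂x = -8*x - 5*y
∂h/∂y = -5*x
∂h/∂z = -6
∇h = (-8*x - 5*y, -5*x, -6)
At (-3, -3, -3): (39, 15, -6).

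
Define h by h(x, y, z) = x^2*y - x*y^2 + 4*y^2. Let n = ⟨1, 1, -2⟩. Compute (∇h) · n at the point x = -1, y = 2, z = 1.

13

∂h/∂x = 2*x*y - y^2
∂h/∂y = x^2 - 2*x*y + 8*y
∂h/∂z = 0
∇h at (-1, 2, 1) = (-8, 21, 0)
∇h · n = (-8)(1) + (21)(1) + (0)(-2) = 13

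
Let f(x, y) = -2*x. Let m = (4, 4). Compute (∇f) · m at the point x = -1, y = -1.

∂f/∂x = -2
∂f/∂y = 0
∇f at (-1, -1) = (-2, 0)
∇f · m = (-2)(4) + (0)(4) = -8

-8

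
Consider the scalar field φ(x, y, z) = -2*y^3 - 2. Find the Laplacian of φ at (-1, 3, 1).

∂²φ/∂x² = 0
∂²φ/∂y² = -12*y
∂²φ/∂z² = 0
∇²φ = -12*y
At (-1, 3, 1): -36.

-36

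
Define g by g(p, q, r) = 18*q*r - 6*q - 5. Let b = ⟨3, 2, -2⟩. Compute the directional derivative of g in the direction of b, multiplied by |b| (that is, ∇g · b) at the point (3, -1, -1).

-12

∂g/∂p = 0
∂g/∂q = 18*r - 6
∂g/∂r = 18*q
∇g at (3, -1, -1) = (0, -24, -18)
∇g · b = (0)(3) + (-24)(2) + (-18)(-2) = -12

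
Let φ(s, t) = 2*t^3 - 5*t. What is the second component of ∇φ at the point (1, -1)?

(∇φ)_2 = ∂φ/∂t = 6*t^2 - 5
At (1, -1): 1.

1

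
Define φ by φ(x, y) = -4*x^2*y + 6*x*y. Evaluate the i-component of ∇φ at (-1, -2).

-28

(∇φ)_1 = ∂φ/∂x = -8*x*y + 6*y
At (-1, -2): -28.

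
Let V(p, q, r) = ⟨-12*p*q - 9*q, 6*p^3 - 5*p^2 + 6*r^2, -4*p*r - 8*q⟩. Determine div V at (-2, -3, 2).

∂V₁/∂p = -12*q
∂V₂/∂q = 0
∂V₃/∂r = -4*p
∇·V = -4*p - 12*q
At (-2, -3, 2): 44.

44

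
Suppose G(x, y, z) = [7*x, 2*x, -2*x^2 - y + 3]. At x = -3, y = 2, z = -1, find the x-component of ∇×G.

-1

(∇×G)_1 = ∂G₃/∂y − ∂G₂/∂z
= -1 − (0)
= -1
At (-3, 2, -1): -1.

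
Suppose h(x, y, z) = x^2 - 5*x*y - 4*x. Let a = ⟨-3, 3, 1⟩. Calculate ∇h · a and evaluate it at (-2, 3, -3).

∂h/∂x = 2*x - 5*y - 4
∂h/∂y = -5*x
∂h/∂z = 0
∇h at (-2, 3, -3) = (-23, 10, 0)
∇h · a = (-23)(-3) + (10)(3) + (0)(1) = 99

99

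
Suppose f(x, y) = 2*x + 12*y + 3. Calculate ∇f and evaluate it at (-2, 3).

∂f/∂x = 2
∂f/∂y = 12
∇f = (2, 12)
At (-2, 3): (2, 12).

(2, 12)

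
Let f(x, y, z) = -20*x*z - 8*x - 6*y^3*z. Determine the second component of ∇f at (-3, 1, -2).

(∇f)_2 = ∂f/∂y = -18*y^2*z
At (-3, 1, -2): 36.

36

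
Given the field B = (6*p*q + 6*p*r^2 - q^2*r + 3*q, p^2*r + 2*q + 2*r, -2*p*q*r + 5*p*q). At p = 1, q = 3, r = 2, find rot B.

(∇×B)₁ = ∂B₃/∂q − ∂B₂/∂r = -p^2 - 2*p*r + 5*p - 2
(∇×B)₂ = ∂B₁/∂r − ∂B₃/∂p = 12*p*r - q^2 + 2*q*r - 5*q
(∇×B)₃ = ∂B₂/∂p − ∂B₁/∂q = 2*p*r - 6*p + 2*q*r - 3
∇×B = (-p^2 - 2*p*r + 5*p - 2, 12*p*r - q^2 + 2*q*r - 5*q, 2*p*r - 6*p + 2*q*r - 3)
At (1, 3, 2): (-2, 12, 7).

(-2, 12, 7)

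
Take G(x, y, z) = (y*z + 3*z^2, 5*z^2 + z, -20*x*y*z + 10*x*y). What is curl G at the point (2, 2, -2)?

(119, -110, 2)

(∇×G)₁ = ∂G₃/∂y − ∂G₂/∂z = -20*x*z + 10*x - 10*z - 1
(∇×G)₂ = ∂G₁/∂z − ∂G₃/∂x = 20*y*z - 9*y + 6*z
(∇×G)₃ = ∂G₂/∂x − ∂G₁/∂y = -z
∇×G = (-20*x*z + 10*x - 10*z - 1, 20*y*z - 9*y + 6*z, -z)
At (2, 2, -2): (119, -110, 2).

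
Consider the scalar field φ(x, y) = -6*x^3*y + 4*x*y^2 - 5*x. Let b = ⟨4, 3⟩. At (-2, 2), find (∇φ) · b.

∂φ/∂x = -18*x^2*y + 4*y^2 - 5
∂φ/∂y = -6*x^3 + 8*x*y
∇φ at (-2, 2) = (-133, 16)
∇φ · b = (-133)(4) + (16)(3) = -484

-484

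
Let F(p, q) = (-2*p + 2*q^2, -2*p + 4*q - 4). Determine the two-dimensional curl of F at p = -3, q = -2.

∂F₂/∂p = -2
∂F₁/∂q = 4*q
Scalar curl = -4*q - 2
At (-3, -2): 6.

6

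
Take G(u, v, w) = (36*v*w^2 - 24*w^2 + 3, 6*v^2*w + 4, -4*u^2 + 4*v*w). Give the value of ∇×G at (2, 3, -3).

(-66, -488, -324)

(∇×G)₁ = ∂G₃/∂v − ∂G₂/∂w = -6*v^2 + 4*w
(∇×G)₂ = ∂G₁/∂w − ∂G₃/∂u = 8*u + 72*v*w - 48*w
(∇×G)₃ = ∂G₂/∂u − ∂G₁/∂v = -36*w^2
∇×G = (-6*v^2 + 4*w, 8*u + 72*v*w - 48*w, -36*w^2)
At (2, 3, -3): (-66, -488, -324).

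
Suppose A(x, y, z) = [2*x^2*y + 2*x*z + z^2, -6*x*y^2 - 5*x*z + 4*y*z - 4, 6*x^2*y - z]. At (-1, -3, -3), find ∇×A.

(∇×A)₁ = ∂A₃/∂y − ∂A₂/∂z = 6*x^2 + 5*x - 4*y
(∇×A)₂ = ∂A₁/∂z − ∂A₃/∂x = -12*x*y + 2*x + 2*z
(∇×A)₃ = ∂A₂/∂x − ∂A₁/∂y = -2*x^2 - 6*y^2 - 5*z
∇×A = (6*x^2 + 5*x - 4*y, -12*x*y + 2*x + 2*z, -2*x^2 - 6*y^2 - 5*z)
At (-1, -3, -3): (13, -44, -41).

(13, -44, -41)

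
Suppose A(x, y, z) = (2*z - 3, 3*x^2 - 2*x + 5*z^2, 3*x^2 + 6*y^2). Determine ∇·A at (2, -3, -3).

0

∂A₁/∂x = 0
∂A₂/∂y = 0
∂A₃/∂z = 0
∇·A = 0
At (2, -3, -3): 0.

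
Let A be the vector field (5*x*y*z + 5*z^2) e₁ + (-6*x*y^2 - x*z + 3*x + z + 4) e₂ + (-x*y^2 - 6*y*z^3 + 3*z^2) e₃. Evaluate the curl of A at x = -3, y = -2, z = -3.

(∇×A)₁ = ∂A₃/∂y − ∂A₂/∂z = -2*x*y + x - 6*z^3 - 1
(∇×A)₂ = ∂A₁/∂z − ∂A₃/∂x = 5*x*y + y^2 + 10*z
(∇×A)₃ = ∂A₂/∂x − ∂A₁/∂y = -5*x*z - 6*y^2 - z + 3
∇×A = (-2*x*y + x - 6*z^3 - 1, 5*x*y + y^2 + 10*z, -5*x*z - 6*y^2 - z + 3)
At (-3, -2, -3): (146, 4, -63).

(146, 4, -63)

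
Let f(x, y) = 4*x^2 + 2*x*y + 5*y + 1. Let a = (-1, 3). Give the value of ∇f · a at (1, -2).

∂f/∂x = 8*x + 2*y
∂f/∂y = 2*x + 5
∇f at (1, -2) = (4, 7)
∇f · a = (4)(-1) + (7)(3) = 17

17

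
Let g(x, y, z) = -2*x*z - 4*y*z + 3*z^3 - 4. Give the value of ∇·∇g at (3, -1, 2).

∂²g/∂x² = 0
∂²g/∂y² = 0
∂²g/∂z² = 18*z
∇²g = 18*z
At (3, -1, 2): 36.

36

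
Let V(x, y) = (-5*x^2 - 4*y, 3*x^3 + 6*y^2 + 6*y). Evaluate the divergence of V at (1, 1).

8

∂V₁/∂x = -10*x
∂V₂/∂y = 12*y + 6
∇·V = -10*x + 12*y + 6
At (1, 1): 8.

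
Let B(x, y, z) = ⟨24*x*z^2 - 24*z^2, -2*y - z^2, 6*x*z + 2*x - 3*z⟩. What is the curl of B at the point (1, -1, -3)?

(∇×B)₁ = ∂B₃/∂y − ∂B₂/∂z = 2*z
(∇×B)₂ = ∂B₁/∂z − ∂B₃/∂x = 48*x*z - 54*z - 2
(∇×B)₃ = ∂B₂/∂x − ∂B₁/∂y = 0
∇×B = (2*z, 48*x*z - 54*z - 2, 0)
At (1, -1, -3): (-6, 16, 0).

(-6, 16, 0)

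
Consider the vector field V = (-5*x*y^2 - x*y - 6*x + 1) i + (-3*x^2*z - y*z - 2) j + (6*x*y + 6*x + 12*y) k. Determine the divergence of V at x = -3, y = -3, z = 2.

-50

∂V₁/∂x = -5*y^2 - y - 6
∂V₂/∂y = -z
∂V₃/∂z = 0
∇·V = -5*y^2 - y - z - 6
At (-3, -3, 2): -50.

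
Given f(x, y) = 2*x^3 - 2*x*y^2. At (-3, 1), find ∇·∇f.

∂²f/∂x² = 12*x
∂²f/∂y² = -4*x
∇²f = 8*x
At (-3, 1): -24.

-24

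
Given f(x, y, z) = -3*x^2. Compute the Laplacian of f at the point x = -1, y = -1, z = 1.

-6

∂²f/∂x² = -6
∂²f/∂y² = 0
∂²f/∂z² = 0
∇²f = -6
At (-1, -1, 1): -6.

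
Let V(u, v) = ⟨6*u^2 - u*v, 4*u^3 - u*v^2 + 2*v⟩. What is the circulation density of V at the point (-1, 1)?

∂V₂/∂u = 12*u^2 - v^2
∂V₁/∂v = -u
Scalar curl = 12*u^2 + u - v^2
At (-1, 1): 10.

10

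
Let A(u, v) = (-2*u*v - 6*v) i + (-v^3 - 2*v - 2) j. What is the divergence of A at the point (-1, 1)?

∂A₁/∂u = -2*v
∂A₂/∂v = -3*v^2 - 2
∇·A = -3*v^2 - 2*v - 2
At (-1, 1): -7.

-7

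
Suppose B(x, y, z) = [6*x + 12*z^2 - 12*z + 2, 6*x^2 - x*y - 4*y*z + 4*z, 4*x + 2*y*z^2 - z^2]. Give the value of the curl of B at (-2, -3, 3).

(2, 56, -21)

(∇×B)₁ = ∂B₃/∂y − ∂B₂/∂z = 4*y + 2*z^2 - 4
(∇×B)₂ = ∂B₁/∂z − ∂B₃/∂x = 24*z - 16
(∇×B)₃ = ∂B₂/∂x − ∂B₁/∂y = 12*x - y
∇×B = (4*y + 2*z^2 - 4, 24*z - 16, 12*x - y)
At (-2, -3, 3): (2, 56, -21).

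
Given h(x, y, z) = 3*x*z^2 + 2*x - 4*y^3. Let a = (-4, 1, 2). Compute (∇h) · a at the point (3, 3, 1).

-92

∂h/∂x = 3*z^2 + 2
∂h/∂y = -12*y^2
∂h/∂z = 6*x*z
∇h at (3, 3, 1) = (5, -108, 18)
∇h · a = (5)(-4) + (-108)(1) + (18)(2) = -92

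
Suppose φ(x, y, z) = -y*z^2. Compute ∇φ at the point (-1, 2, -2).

(0, -4, 8)

∂φ/∂x = 0
∂φ/∂y = -z^2
∂φ/∂z = -2*y*z
∇φ = (0, -z^2, -2*y*z)
At (-1, 2, -2): (0, -4, 8).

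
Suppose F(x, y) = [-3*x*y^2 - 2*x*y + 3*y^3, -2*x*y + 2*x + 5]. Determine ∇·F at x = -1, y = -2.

∂F₁/∂x = -3*y^2 - 2*y
∂F₂/∂y = -2*x
∇·F = -2*x - 3*y^2 - 2*y
At (-1, -2): -6.

-6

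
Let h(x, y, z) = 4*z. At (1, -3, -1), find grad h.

∂h/∂x = 0
∂h/∂y = 0
∂h/∂z = 4
∇h = (0, 0, 4)
At (1, -3, -1): (0, 0, 4).

(0, 0, 4)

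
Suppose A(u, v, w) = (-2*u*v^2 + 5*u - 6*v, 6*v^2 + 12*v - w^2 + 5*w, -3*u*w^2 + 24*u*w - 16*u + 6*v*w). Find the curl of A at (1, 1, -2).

(∇×A)₁ = ∂A₃/∂v − ∂A₂/∂w = 8*w - 5
(∇×A)₂ = ∂A₁/∂w − ∂A₃/∂u = 3*w^2 - 24*w + 16
(∇×A)₃ = ∂A₂/∂u − ∂A₁/∂v = 4*u*v + 6
∇×A = (8*w - 5, 3*w^2 - 24*w + 16, 4*u*v + 6)
At (1, 1, -2): (-21, 76, 10).

(-21, 76, 10)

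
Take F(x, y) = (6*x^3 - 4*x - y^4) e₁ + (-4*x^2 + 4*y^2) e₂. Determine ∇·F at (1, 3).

38

∂F₁/∂x = 18*x^2 - 4
∂F₂/∂y = 8*y
∇·F = 18*x^2 + 8*y - 4
At (1, 3): 38.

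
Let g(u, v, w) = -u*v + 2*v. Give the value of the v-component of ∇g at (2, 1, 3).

0

(∇g)_2 = ∂g/∂v = -u + 2
At (2, 1, 3): 0.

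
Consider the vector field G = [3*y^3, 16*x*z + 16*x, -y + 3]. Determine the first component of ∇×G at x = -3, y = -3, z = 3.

(∇×G)_1 = ∂G₃/∂y − ∂G₂/∂z
= -1 − (16*x)
= -16*x - 1
At (-3, -3, 3): 47.

47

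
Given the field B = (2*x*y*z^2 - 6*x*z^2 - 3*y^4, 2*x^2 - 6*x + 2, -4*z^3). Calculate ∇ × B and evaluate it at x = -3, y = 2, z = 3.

(∇×B)₁ = ∂B₃/∂y − ∂B₂/∂z = 0
(∇×B)₂ = ∂B₁/∂z − ∂B₃/∂x = 4*x*y*z - 12*x*z
(∇×B)₃ = ∂B₂/∂x − ∂B₁/∂y = -2*x*z^2 + 4*x + 12*y^3 - 6
∇×B = (0, 4*x*y*z - 12*x*z, -2*x*z^2 + 4*x + 12*y^3 - 6)
At (-3, 2, 3): (0, 36, 132).

(0, 36, 132)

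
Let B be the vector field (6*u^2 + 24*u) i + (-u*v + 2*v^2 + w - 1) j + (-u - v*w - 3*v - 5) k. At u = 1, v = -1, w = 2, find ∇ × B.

(∇×B)₁ = ∂B₃/∂v − ∂B₂/∂w = -w - 4
(∇×B)₂ = ∂B₁/∂w − ∂B₃/∂u = 1
(∇×B)₃ = ∂B₂/∂u − ∂B₁/∂v = -v
∇×B = (-w - 4, 1, -v)
At (1, -1, 2): (-6, 1, 1).

(-6, 1, 1)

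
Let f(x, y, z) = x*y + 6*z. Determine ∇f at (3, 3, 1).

∂f/∂x = y
∂f/∂y = x
∂f/∂z = 6
∇f = (y, x, 6)
At (3, 3, 1): (3, 3, 6).

(3, 3, 6)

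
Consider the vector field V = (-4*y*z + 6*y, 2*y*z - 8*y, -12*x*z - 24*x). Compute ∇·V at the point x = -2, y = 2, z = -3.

10

∂V₁/∂x = 0
∂V₂/∂y = 2*z - 8
∂V₃/∂z = -12*x
∇·V = -12*x + 2*z - 8
At (-2, 2, -3): 10.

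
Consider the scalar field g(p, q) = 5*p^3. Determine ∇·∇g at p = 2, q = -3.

∂²g/∂p² = 30*p
∂²g/∂q² = 0
∇²g = 30*p
At (2, -3): 60.

60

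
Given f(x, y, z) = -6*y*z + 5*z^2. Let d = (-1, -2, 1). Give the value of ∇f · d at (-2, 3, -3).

∂f/∂x = 0
∂f/∂y = -6*z
∂f/∂z = -6*y + 10*z
∇f at (-2, 3, -3) = (0, 18, -48)
∇f · d = (0)(-1) + (18)(-2) + (-48)(1) = -84

-84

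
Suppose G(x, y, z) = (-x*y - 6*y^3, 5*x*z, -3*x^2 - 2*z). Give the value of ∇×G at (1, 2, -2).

(-5, 6, 63)

(∇×G)₁ = ∂G₃/∂y − ∂G₂/∂z = -5*x
(∇×G)₂ = ∂G₁/∂z − ∂G₃/∂x = 6*x
(∇×G)₃ = ∂G₂/∂x − ∂G₁/∂y = x + 18*y^2 + 5*z
∇×G = (-5*x, 6*x, x + 18*y^2 + 5*z)
At (1, 2, -2): (-5, 6, 63).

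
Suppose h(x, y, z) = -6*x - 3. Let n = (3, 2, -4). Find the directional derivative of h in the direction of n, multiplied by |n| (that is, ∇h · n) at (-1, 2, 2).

∂h/∂x = -6
∂h/∂y = 0
∂h/∂z = 0
∇h at (-1, 2, 2) = (-6, 0, 0)
∇h · n = (-6)(3) + (0)(2) + (0)(-4) = -18

-18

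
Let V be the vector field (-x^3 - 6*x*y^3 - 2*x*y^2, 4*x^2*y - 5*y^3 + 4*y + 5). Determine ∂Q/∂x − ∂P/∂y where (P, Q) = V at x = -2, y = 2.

-192

∂V₂/∂x = 8*x*y
∂V₁/∂y = -18*x*y^2 - 4*x*y
Scalar curl = 18*x*y^2 + 12*x*y
At (-2, 2): -192.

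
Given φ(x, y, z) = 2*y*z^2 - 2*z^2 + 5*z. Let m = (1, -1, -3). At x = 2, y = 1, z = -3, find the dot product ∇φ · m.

∂φ/∂x = 0
∂φ/∂y = 2*z^2
∂φ/∂z = 4*y*z - 4*z + 5
∇φ at (2, 1, -3) = (0, 18, 5)
∇φ · m = (0)(1) + (18)(-1) + (5)(-3) = -33

-33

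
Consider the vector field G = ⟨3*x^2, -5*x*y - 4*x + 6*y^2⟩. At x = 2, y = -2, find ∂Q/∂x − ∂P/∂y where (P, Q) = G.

∂G₂/∂x = -5*y - 4
∂G₁/∂y = 0
Scalar curl = -5*y - 4
At (2, -2): 6.

6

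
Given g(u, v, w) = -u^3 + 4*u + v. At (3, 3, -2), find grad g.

∂g/∂u = -3*u^2 + 4
∂g/∂v = 1
∂g/∂w = 0
∇g = (-3*u^2 + 4, 1, 0)
At (3, 3, -2): (-23, 1, 0).

(-23, 1, 0)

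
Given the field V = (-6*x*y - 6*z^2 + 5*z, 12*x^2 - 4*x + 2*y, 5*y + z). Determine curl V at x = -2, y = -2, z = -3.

(∇×V)₁ = ∂V₃/∂y − ∂V₂/∂z = 5
(∇×V)₂ = ∂V₁/∂z − ∂V₃/∂x = -12*z + 5
(∇×V)₃ = ∂V₂/∂x − ∂V₁/∂y = 30*x - 4
∇×V = (5, -12*z + 5, 30*x - 4)
At (-2, -2, -3): (5, 41, -64).

(5, 41, -64)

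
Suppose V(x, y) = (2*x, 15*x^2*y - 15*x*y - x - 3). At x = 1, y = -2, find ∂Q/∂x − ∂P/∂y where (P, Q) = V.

-31

∂V₂/∂x = 30*x*y - 15*y - 1
∂V₁/∂y = 0
Scalar curl = 30*x*y - 15*y - 1
At (1, -2): -31.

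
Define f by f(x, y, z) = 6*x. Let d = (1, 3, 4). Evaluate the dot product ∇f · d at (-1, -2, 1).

6

∂f/∂x = 6
∂f/∂y = 0
∂f/∂z = 0
∇f at (-1, -2, 1) = (6, 0, 0)
∇f · d = (6)(1) + (0)(3) + (0)(4) = 6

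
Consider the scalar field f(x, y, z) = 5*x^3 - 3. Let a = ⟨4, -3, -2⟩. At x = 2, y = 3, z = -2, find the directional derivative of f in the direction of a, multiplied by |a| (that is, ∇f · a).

∂f/∂x = 15*x^2
∂f/∂y = 0
∂f/∂z = 0
∇f at (2, 3, -2) = (60, 0, 0)
∇f · a = (60)(4) + (0)(-3) + (0)(-2) = 240

240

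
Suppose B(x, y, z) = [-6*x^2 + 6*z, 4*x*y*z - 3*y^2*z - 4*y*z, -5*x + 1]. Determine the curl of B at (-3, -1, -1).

(-13, 11, 4)

(∇×B)₁ = ∂B₃/∂y − ∂B₂/∂z = -4*x*y + 3*y^2 + 4*y
(∇×B)₂ = ∂B₁/∂z − ∂B₃/∂x = 11
(∇×B)₃ = ∂B₂/∂x − ∂B₁/∂y = 4*y*z
∇×B = (-4*x*y + 3*y^2 + 4*y, 11, 4*y*z)
At (-3, -1, -1): (-13, 11, 4).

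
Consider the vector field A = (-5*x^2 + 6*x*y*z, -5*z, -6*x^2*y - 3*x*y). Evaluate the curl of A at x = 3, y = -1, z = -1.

(∇×A)₁ = ∂A₃/∂y − ∂A₂/∂z = -6*x^2 - 3*x + 5
(∇×A)₂ = ∂A₁/∂z − ∂A₃/∂x = 18*x*y + 3*y
(∇×A)₃ = ∂A₂/∂x − ∂A₁/∂y = -6*x*z
∇×A = (-6*x^2 - 3*x + 5, 18*x*y + 3*y, -6*x*z)
At (3, -1, -1): (-58, -57, 18).

(-58, -57, 18)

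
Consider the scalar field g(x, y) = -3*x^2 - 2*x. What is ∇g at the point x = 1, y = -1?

(-8, 0)

∂g/∂x = -6*x - 2
∂g/∂y = 0
∇g = (-6*x - 2, 0)
At (1, -1): (-8, 0).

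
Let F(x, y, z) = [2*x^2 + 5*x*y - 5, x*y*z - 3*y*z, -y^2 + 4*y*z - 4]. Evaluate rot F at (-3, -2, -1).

(-12, 0, 17)

(∇×F)₁ = ∂F₃/∂y − ∂F₂/∂z = -x*y + y + 4*z
(∇×F)₂ = ∂F₁/∂z − ∂F₃/∂x = 0
(∇×F)₃ = ∂F₂/∂x − ∂F₁/∂y = -5*x + y*z
∇×F = (-x*y + y + 4*z, 0, -5*x + y*z)
At (-3, -2, -1): (-12, 0, 17).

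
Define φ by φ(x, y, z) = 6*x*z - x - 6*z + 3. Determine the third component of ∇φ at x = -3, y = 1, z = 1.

(∇φ)_3 = ∂φ/∂z = 6*x - 6
At (-3, 1, 1): -24.

-24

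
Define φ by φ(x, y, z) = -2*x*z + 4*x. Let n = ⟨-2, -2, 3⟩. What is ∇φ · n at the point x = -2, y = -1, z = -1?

0

∂φ/∂x = -2*z + 4
∂φ/∂y = 0
∂φ/∂z = -2*x
∇φ at (-2, -1, -1) = (6, 0, 4)
∇φ · n = (6)(-2) + (0)(-2) + (4)(3) = 0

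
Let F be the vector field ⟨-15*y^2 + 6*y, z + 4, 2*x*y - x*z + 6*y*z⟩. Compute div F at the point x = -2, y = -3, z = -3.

∂F₁/∂x = 0
∂F₂/∂y = 0
∂F₃/∂z = -x + 6*y
∇·F = -x + 6*y
At (-2, -3, -3): -16.

-16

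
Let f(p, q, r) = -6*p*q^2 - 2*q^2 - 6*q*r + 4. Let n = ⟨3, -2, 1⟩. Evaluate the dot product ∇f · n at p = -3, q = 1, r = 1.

-76

∂f/∂p = -6*q^2
∂f/∂q = -12*p*q - 4*q - 6*r
∂f/∂r = -6*q
∇f at (-3, 1, 1) = (-6, 26, -6)
∇f · n = (-6)(3) + (26)(-2) + (-6)(1) = -76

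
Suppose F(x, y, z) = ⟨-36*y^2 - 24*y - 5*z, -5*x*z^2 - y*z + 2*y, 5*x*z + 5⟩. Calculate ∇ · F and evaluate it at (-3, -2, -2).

∂F₁/∂x = 0
∂F₂/∂y = -z + 2
∂F₃/∂z = 5*x
∇·F = 5*x - z + 2
At (-3, -2, -2): -11.

-11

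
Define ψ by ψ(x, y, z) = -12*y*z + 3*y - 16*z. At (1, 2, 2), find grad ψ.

∂ψ/∂x = 0
∂ψ/∂y = -12*z + 3
∂ψ/∂z = -12*y - 16
∇ψ = (0, -12*z + 3, -12*y - 16)
At (1, 2, 2): (0, -21, -40).

(0, -21, -40)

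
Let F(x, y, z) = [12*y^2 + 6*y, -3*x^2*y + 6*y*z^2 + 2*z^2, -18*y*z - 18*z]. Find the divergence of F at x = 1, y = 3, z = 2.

-51

∂F₁/∂x = 0
∂F₂/∂y = -3*x^2 + 6*z^2
∂F₃/∂z = -18*y - 18
∇·F = -3*x^2 - 18*y + 6*z^2 - 18
At (1, 3, 2): -51.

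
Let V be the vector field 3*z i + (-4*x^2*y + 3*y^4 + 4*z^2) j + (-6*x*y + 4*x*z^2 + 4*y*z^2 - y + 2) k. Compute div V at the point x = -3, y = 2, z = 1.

∂V₁/∂x = 0
∂V₂/∂y = -4*x^2 + 12*y^3
∂V₃/∂z = 8*x*z + 8*y*z
∇·V = -4*x^2 + 8*x*z + 12*y^3 + 8*y*z
At (-3, 2, 1): 52.

52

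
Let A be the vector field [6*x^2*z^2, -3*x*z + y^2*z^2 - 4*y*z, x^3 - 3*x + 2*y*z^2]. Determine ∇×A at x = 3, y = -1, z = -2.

(∇×A)₁ = ∂A₃/∂y − ∂A₂/∂z = 3*x - 2*y^2*z + 4*y + 2*z^2
(∇×A)₂ = ∂A₁/∂z − ∂A₃/∂x = 12*x^2*z - 3*x^2 + 3
(∇×A)₃ = ∂A₂/∂x − ∂A₁/∂y = -3*z
∇×A = (3*x - 2*y^2*z + 4*y + 2*z^2, 12*x^2*z - 3*x^2 + 3, -3*z)
At (3, -1, -2): (17, -240, 6).

(17, -240, 6)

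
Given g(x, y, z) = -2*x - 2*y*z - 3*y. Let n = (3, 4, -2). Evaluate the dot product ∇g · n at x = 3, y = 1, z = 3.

∂g/∂x = -2
∂g/∂y = -2*z - 3
∂g/∂z = -2*y
∇g at (3, 1, 3) = (-2, -9, -2)
∇g · n = (-2)(3) + (-9)(4) + (-2)(-2) = -38

-38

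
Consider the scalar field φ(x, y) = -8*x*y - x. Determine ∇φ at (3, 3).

∂φ/∂x = -8*y - 1
∂φ/∂y = -8*x
∇φ = (-8*y - 1, -8*x)
At (3, 3): (-25, -24).

(-25, -24)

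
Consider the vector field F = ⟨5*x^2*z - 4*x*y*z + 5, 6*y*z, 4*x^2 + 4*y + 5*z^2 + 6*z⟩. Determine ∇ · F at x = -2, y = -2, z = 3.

18

∂F₁/∂x = 10*x*z - 4*y*z
∂F₂/∂y = 6*z
∂F₃/∂z = 10*z + 6
∇·F = 10*x*z - 4*y*z + 16*z + 6
At (-2, -2, 3): 18.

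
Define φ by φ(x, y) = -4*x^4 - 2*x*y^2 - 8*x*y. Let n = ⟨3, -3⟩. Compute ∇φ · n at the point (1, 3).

-114

∂φ/∂x = -16*x^3 - 2*y^2 - 8*y
∂φ/∂y = -4*x*y - 8*x
∇φ at (1, 3) = (-58, -20)
∇φ · n = (-58)(3) + (-20)(-3) = -114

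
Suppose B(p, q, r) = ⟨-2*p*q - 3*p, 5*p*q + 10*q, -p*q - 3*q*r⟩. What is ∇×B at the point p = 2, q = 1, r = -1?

(∇×B)₁ = ∂B₃/∂q − ∂B₂/∂r = -p - 3*r
(∇×B)₂ = ∂B₁/∂r − ∂B₃/∂p = q
(∇×B)₃ = ∂B₂/∂p − ∂B₁/∂q = 2*p + 5*q
∇×B = (-p - 3*r, q, 2*p + 5*q)
At (2, 1, -1): (1, 1, 9).

(1, 1, 9)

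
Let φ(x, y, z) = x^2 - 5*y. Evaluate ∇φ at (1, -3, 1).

(2, -5, 0)

∂φ/∂x = 2*x
∂φ/∂y = -5
∂φ/∂z = 0
∇φ = (2*x, -5, 0)
At (1, -3, 1): (2, -5, 0).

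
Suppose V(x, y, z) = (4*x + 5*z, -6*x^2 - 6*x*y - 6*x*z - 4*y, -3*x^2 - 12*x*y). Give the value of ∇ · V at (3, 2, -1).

∂V₁/∂x = 4
∂V₂/∂y = -6*x - 4
∂V₃/∂z = 0
∇·V = -6*x
At (3, 2, -1): -18.

-18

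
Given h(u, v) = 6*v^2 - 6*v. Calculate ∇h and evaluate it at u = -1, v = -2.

(0, -30)

∂h/∂u = 0
∂h/∂v = 12*v - 6
∇h = (0, 12*v - 6)
At (-1, -2): (0, -30).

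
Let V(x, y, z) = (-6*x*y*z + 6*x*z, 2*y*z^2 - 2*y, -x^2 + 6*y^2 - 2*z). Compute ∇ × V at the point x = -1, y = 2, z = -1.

(32, 4, 6)

(∇×V)₁ = ∂V₃/∂y − ∂V₂/∂z = -4*y*z + 12*y
(∇×V)₂ = ∂V₁/∂z − ∂V₃/∂x = -6*x*y + 8*x
(∇×V)₃ = ∂V₂/∂x − ∂V₁/∂y = 6*x*z
∇×V = (-4*y*z + 12*y, -6*x*y + 8*x, 6*x*z)
At (-1, 2, -1): (32, 4, 6).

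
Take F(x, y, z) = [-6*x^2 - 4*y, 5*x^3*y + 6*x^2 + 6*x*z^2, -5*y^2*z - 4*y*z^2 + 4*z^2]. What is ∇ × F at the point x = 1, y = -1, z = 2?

(∇×F)₁ = ∂F₃/∂y − ∂F₂/∂z = -12*x*z - 10*y*z - 4*z^2
(∇×F)₂ = ∂F₁/∂z − ∂F₃/∂x = 0
(∇×F)₃ = ∂F₂/∂x − ∂F₁/∂y = 15*x^2*y + 12*x + 6*z^2 + 4
∇×F = (-12*x*z - 10*y*z - 4*z^2, 0, 15*x^2*y + 12*x + 6*z^2 + 4)
At (1, -1, 2): (-20, 0, 25).

(-20, 0, 25)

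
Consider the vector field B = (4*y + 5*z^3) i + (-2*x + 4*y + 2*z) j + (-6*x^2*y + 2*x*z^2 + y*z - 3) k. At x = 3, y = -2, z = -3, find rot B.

(∇×B)₁ = ∂B₃/∂y − ∂B₂/∂z = -6*x^2 + z - 2
(∇×B)₂ = ∂B₁/∂z − ∂B₃/∂x = 12*x*y + 13*z^2
(∇×B)₃ = ∂B₂/∂x − ∂B₁/∂y = -6
∇×B = (-6*x^2 + z - 2, 12*x*y + 13*z^2, -6)
At (3, -2, -3): (-59, 45, -6).

(-59, 45, -6)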